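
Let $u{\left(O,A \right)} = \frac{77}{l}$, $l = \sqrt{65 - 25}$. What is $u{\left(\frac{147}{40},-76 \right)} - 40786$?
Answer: $-40786 + \frac{77 \sqrt{10}}{20} \approx -40774.0$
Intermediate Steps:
$l = 2 \sqrt{10}$ ($l = \sqrt{40} = 2 \sqrt{10} \approx 6.3246$)
$u{\left(O,A \right)} = \frac{77 \sqrt{10}}{20}$ ($u{\left(O,A \right)} = \frac{77}{2 \sqrt{10}} = 77 \frac{\sqrt{10}}{20} = \frac{77 \sqrt{10}}{20}$)
$u{\left(\frac{147}{40},-76 \right)} - 40786 = \frac{77 \sqrt{10}}{20} - 40786 = -40786 + \frac{77 \sqrt{10}}{20}$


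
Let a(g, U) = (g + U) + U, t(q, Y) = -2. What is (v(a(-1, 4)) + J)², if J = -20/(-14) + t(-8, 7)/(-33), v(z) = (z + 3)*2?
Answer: 24641296/53361 ≈ 461.78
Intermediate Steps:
a(g, U) = g + 2*U (a(g, U) = (U + g) + U = g + 2*U)
v(z) = 6 + 2*z (v(z) = (3 + z)*2 = 6 + 2*z)
J = 344/231 (J = -20/(-14) - 2/(-33) = -20*(-1/14) - 2*(-1/33) = 10/7 + 2/33 = 344/231 ≈ 1.4892)
(v(a(-1, 4)) + J)² = ((6 + 2*(-1 + 2*4)) + 344/231)² = ((6 + 2*(-1 + 8)) + 344/231)² = ((6 + 2*7) + 344/231)² = ((6 + 14) + 344/231)² = (20 + 344/231)² = (4964/231)² = 24641296/53361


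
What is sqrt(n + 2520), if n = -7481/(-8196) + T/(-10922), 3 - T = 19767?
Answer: sqrt(1263448985568835737)/22379178 ≈ 50.227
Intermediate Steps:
T = -19764 (T = 3 - 1*19767 = 3 - 19767 = -19764)
n = 121846613/44758356 (n = -7481/(-8196) - 19764/(-10922) = -7481*(-1/8196) - 19764*(-1/10922) = 7481/8196 + 9882/5461 = 121846613/44758356 ≈ 2.7223)
sqrt(n + 2520) = sqrt(121846613/44758356 + 2520) = sqrt(112912903733/44758356) = sqrt(1263448985568835737)/22379178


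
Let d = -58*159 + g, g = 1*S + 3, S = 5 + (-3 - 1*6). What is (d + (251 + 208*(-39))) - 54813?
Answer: -71897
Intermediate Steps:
S = -4 (S = 5 + (-3 - 6) = 5 - 9 = -4)
g = -1 (g = 1*(-4) + 3 = -4 + 3 = -1)
d = -9223 (d = -58*159 - 1 = -9222 - 1 = -9223)
(d + (251 + 208*(-39))) - 54813 = (-9223 + (251 + 208*(-39))) - 54813 = (-9223 + (251 - 8112)) - 54813 = (-9223 - 7861) - 54813 = -17084 - 54813 = -71897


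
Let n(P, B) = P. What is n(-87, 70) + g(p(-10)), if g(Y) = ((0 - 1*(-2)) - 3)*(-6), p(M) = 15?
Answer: -81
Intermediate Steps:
g(Y) = 6 (g(Y) = ((0 + 2) - 3)*(-6) = (2 - 3)*(-6) = -1*(-6) = 6)
n(-87, 70) + g(p(-10)) = -87 + 6 = -81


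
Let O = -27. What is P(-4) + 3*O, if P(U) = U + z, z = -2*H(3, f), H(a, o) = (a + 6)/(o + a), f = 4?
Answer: -613/7 ≈ -87.571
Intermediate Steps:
H(a, o) = (6 + a)/(a + o)
z = -18/7 (z = -2*(6 + 3)/(3 + 4) = -2*9/7 = -18/7 ≈ -2.5714)
P(U) = -18/7 + U (P(U) = U - 18/7 = -18/7 + U)
P(-4) + 3*O = (-18/7 - 4) + 3*(-27) = -46/7 - 81 = -613/7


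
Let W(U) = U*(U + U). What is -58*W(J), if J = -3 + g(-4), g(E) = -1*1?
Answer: -1856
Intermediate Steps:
g(E) = -1
J = -4 (J = -3 - 1 = -4)
W(U) = 2*U² (W(U) = U*(2*U) = 2*U²)
-58*W(J) = -116*(-4)² = -116*16 = -58*32 = -1856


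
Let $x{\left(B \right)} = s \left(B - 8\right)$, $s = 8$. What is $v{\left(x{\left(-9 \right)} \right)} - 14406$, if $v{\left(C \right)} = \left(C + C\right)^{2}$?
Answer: $59578$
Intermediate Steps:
$x{\left(B \right)} = -64 + 8 B$ ($x{\left(B \right)} = 8 \left(B - 8\right) = 8 \left(-8 + B\right) = -64 + 8 B$)
$v{\left(C \right)} = 4 C^{2}$ ($v{\left(C \right)} = \left(2 C\right)^{2} = 4 C^{2}$)
$v{\left(x{\left(-9 \right)} \right)} - 14406 = 4 \left(-64 + 8 \left(-9\right)\right)^{2} - 14406 = 4 \left(-64 - 72\right)^{2} - 14406 = 4 \left(-136\right)^{2} - 14406 = 4 \cdot 18496 - 14406 = 73984 - 14406 = 59578$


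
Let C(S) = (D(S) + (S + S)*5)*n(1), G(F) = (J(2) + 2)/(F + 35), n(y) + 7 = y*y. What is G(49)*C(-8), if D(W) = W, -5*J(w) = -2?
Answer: 528/35 ≈ 15.086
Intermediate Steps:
J(w) = 2/5 (J(w) = -1/5*(-2) = 2/5)
n(y) = -7 + y**2 (n(y) = -7 + y*y = -7 + y**2)
G(F) = 12/(5*(35 + F)) (G(F) = (2/5 + 2)/(F + 35) = 12/(5*(35 + F)))
C(S) = -66*S (C(S) = (S + (S + S)*5)*(-7 + 1**2) = (S + (2*S)*5)*(-7 + 1) = (S + 10*S)*(-6) = (11*S)*(-6) = -66*S)
G(49)*C(-8) = (12/(5*(35 + 49)))*(-66*(-8)) = ((12/5)/84)*528 = ((12/5)*(1/84))*528 = (1/35)*528 = 528/35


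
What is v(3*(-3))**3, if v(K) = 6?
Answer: 216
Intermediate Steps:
v(3*(-3))**3 = 6**3 = 216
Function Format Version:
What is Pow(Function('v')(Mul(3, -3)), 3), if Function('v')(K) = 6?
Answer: 216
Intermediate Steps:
Pow(Function('v')(Mul(3, -3)), 3) = Pow(6, 3) = 216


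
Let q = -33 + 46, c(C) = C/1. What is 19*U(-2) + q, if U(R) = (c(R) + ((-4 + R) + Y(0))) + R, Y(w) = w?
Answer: -177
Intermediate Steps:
c(C) = C (c(C) = C*1 = C)
U(R) = -4 + 3*R (U(R) = (R + ((-4 + R) + 0)) + R = (R + (-4 + R)) + R = (-4 + 2*R) + R = -4 + 3*R)
q = 13
19*U(-2) + q = 19*(-4 + 3*(-2)) + 13 = 19*(-4 - 6) + 13 = 19*(-10) + 13 = -190 + 13 = -177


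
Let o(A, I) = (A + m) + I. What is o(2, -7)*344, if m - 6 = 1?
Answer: 688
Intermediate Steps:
m = 7 (m = 6 + 1 = 7)
o(A, I) = 7 + A + I (o(A, I) = (A + 7) + I = (7 + A) + I = 7 + A + I)
o(2, -7)*344 = (7 + 2 - 7)*344 = 2*344 = 688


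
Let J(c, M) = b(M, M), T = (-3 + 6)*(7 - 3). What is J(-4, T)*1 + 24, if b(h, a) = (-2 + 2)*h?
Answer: 24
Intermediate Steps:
b(h, a) = 0 (b(h, a) = 0*h = 0)
T = 12 (T = 3*4 = 12)
J(c, M) = 0
J(-4, T)*1 + 24 = 0*1 + 24 = 0 + 24 = 24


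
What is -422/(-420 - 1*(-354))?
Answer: 211/33 ≈ 6.3939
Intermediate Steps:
-422/(-420 - 1*(-354)) = -422/(-420 + 354) = -422/(-66) = -422*(-1/66) = 211/33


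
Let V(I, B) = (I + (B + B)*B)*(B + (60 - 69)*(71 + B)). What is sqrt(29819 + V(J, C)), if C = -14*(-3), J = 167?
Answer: I*sqrt(3572806) ≈ 1890.2*I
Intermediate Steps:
C = 42
V(I, B) = (-639 - 8*B)*(I + 2*B**2) (V(I, B) = (I + (2*B)*B)*(B - 9*(71 + B)) = (I + 2*B**2)*(B + (-639 - 9*B)) = (I + 2*B**2)*(-639 - 8*B) = (-639 - 8*B)*(I + 2*B**2))
sqrt(29819 + V(J, C)) = sqrt(29819 + (-1278*42**2 - 639*167 - 16*42**3 - 8*42*167)) = sqrt(29819 + (-1278*1764 - 106713 - 16*74088 - 56112)) = sqrt(29819 + (-2254392 - 106713 - 1185408 - 56112)) = sqrt(29819 - 3602625) = sqrt(-3572806) = I*sqrt(3572806)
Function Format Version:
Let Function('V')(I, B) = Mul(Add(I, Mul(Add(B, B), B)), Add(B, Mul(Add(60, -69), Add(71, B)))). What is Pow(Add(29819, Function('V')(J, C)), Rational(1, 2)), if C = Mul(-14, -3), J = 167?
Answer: Mul(I, Pow(3572806, Rational(1, 2))) ≈ Mul(1890.2, I)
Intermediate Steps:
C = 42
Function('V')(I, B) = Mul(Add(-639, Mul(-8, B)), Add(I, Mul(2, Pow(B, 2)))) (Function('V')(I, B) = Mul(Add(I, Mul(Mul(2, B), B)), Add(B, Mul(-9, Add(71, B)))) = Mul(Add(I, Mul(2, Pow(B, 2))), Add(B, Add(-639, Mul(-9, B)))) = Mul(Add(I, Mul(2, Pow(B, 2))), Add(-639, Mul(-8, B))) = Mul(Add(-639, Mul(-8, B)), Add(I, Mul(2, Pow(B, 2)))))
Pow(Add(29819, Function('V')(J, C)), Rational(1, 2)) = Pow(Add(29819, Add(Mul(-1278, Pow(42, 2)), Mul(-639, 167), Mul(-16, Pow(42, 3)), Mul(-8, 42, 167))), Rational(1, 2)) = Pow(Add(29819, Add(Mul(-1278, 1764), -106713, Mul(-16, 74088), -56112)), Rational(1, 2)) = Pow(Add(29819, Add(-2254392, -106713, -1185408, -56112)), Rational(1, 2)) = Pow(Add(29819, -3602625), Rational(1, 2)) = Pow(-3572806, Rational(1, 2)) = Mul(I, Pow(3572806, Rational(1, 2)))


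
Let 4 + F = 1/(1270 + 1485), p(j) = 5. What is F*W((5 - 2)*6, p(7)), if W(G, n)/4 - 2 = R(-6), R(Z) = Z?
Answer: 176304/2755 ≈ 63.994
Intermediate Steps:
F = -11019/2755 (F = -4 + 1/(1270 + 1485) = -4 + 1/2755 = -11019/2755 ≈ -3.9996)
W(G, n) = -16 (W(G, n) = 8 + 4*(-6) = 8 - 24 = -16)
F*W((5 - 2)*6, p(7)) = -11019/2755*(-16) = 176304/2755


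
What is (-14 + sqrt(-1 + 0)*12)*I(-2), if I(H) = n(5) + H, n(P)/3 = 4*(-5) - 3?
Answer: 994 - 852*I ≈ 994.0 - 852.0*I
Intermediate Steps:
n(P) = -69 (n(P) = 3*(4*(-5) - 3) = 3*(-20 - 3) = 3*(-23) = -69)
I(H) = -69 + H
(-14 + sqrt(-1 + 0)*12)*I(-2) = (-14 + sqrt(-1 + 0)*12)*(-69 - 2) = (-14 + sqrt(-1)*12)*(-71) = (-14 + I*12)*(-71) = (-14 + 12*I)*(-71) = 994 - 852*I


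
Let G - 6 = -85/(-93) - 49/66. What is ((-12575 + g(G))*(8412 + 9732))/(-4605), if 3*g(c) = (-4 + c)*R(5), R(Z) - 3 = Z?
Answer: 25922334816/523435 ≈ 49524.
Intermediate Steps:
R(Z) = 3 + Z
G = 4209/682 (G = 6 + (-85/(-93) - 49/66) = 6 + (-85*(-1/93) - 49*1/66) = 6 + (85/93 - 49/66) = 6 + 117/682 = 4209/682 ≈ 6.1716)
g(c) = -32/3 + 8*c/3 (g(c) = ((-4 + c)*(3 + 5))/3 = ((-4 + c)*8)/3 = (-32 + 8*c)/3 = -32/3 + 8*c/3)
((-12575 + g(G))*(8412 + 9732))/(-4605) = ((-12575 + (-32/3 + (8/3)*(4209/682)))*(8412 + 9732))/(-4605) = ((-12575 + (-32/3 + 5612/341))*18144)*(-1/4605) = ((-12575 + 5924/1023)*18144)*(-1/4605) = -12858301/1023*18144*(-1/4605) = -77767004448/341*(-1/4605) = 25922334816/523435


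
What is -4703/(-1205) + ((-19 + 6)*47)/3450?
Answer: 3097819/831450 ≈ 3.7258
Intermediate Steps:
-4703/(-1205) + ((-19 + 6)*47)/3450 = -4703*(-1/1205) - 13*47*(1/3450) = 4703/1205 - 611*1/3450 = 4703/1205 - 611/3450 = 3097819/831450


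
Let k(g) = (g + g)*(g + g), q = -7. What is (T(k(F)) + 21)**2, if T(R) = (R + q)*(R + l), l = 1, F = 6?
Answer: 395452996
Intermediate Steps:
k(g) = 4*g**2 (k(g) = (2*g)*(2*g) = 4*g**2)
T(R) = (1 + R)*(-7 + R) (T(R) = (R - 7)*(R + 1) = (-7 + R)*(1 + R) = (1 + R)*(-7 + R))
(T(k(F)) + 21)**2 = ((-7 + (4*6**2)**2 - 24*6**2) + 21)**2 = ((-7 + (4*36)**2 - 24*36) + 21)**2 = ((-7 + 144**2 - 6*144) + 21)**2 = ((-7 + 20736 - 864) + 21)**2 = (19865 + 21)**2 = 19886**2 = 395452996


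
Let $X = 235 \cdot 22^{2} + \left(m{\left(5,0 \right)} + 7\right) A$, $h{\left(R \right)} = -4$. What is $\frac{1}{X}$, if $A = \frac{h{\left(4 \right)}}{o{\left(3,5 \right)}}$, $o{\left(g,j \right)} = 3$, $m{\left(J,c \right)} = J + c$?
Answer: $\frac{1}{113724} \approx 8.7932 \cdot 10^{-6}$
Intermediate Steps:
$A = - \frac{4}{3} \approx -1.3333$
$X = 113724$ ($X = 235 \cdot 22^{2} + \left(\left(5 + 0\right) + 7\right) \left(- \frac{4}{3}\right) = 235 \cdot 484 + \left(5 + 7\right) \left(- \frac{4}{3}\right) = 113740 + 12 \left(- \frac{4}{3}\right) = 113740 - 16 = 113724$)
$\frac{1}{X} = \frac{1}{113724}$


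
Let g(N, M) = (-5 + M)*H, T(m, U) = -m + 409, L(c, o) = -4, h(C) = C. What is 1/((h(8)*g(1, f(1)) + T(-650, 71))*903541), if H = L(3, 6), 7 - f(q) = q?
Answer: 1/927936607 ≈ 1.0777e-9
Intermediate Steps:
f(q) = 7 - q
H = -4
T(m, U) = 409 - m
g(N, M) = 20 - 4*M (g(N, M) = (-5 + M)*(-4) = 20 - 4*M)
1/((h(8)*g(1, f(1)) + T(-650, 71))*903541) = 1/((8*(20 - 4*(7 - 1*1)) + (409 - 1*(-650)))*903541) = (1/903541)/(8*(20 - 4*(7 - 1)) + (409 + 650)) = (1/903541)/(8*(20 - 4*6) + 1059) = (1/903541)/(8*(20 - 24) + 1059) = (1/903541)/(8*(-4) + 1059) = (1/903541)/(-32 + 1059) = (1/903541)/1027 = (1/1027)*(1/903541) = 1/927936607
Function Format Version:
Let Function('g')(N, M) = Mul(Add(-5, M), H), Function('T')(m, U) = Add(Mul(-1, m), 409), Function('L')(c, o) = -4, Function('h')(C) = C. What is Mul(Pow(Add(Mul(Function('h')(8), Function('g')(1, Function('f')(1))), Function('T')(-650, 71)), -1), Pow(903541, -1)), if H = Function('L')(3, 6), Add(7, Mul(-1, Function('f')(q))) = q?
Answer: Rational(1, 927936607) ≈ 1.0777e-9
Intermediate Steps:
Function('f')(q) = Add(7, Mul(-1, q))
H = -4
Function('T')(m, U) = Add(409, Mul(-1, m))
Function('g')(N, M) = Add(20, Mul(-4, M)) (Function('g')(N, M) = Mul(Add(-5, M), -4) = Add(20, Mul(-4, M)))
Mul(Pow(Add(Mul(Function('h')(8), Function('g')(1, Function('f')(1))), Function('T')(-650, 71)), -1), Pow(903541, -1)) = Mul(Pow(Add(Mul(8, Add(20, Mul(-4, Add(7, Mul(-1, 1))))), Add(409, Mul(-1, -650))), -1), Pow(903541, -1)) = Mul(Pow(Add(Mul(8, Add(20, Mul(-4, Add(7, -1)))), Add(409, 650)), -1), Rational(1, 903541)) = Mul(Pow(Add(Mul(8, Add(20, Mul(-4, 6))), 1059), -1), Rational(1, 903541)) = Mul(Pow(Add(Mul(8, Add(20, -24)), 1059), -1), Rational(1, 903541)) = Mul(Pow(Add(Mul(8, -4), 1059), -1), Rational(1, 903541)) = Mul(Pow(Add(-32, 1059), -1), Rational(1, 903541)) = Mul(Pow(1027, -1), Rational(1, 903541)) = Mul(Rational(1, 1027), Rational(1, 903541)) = Rational(1, 927936607)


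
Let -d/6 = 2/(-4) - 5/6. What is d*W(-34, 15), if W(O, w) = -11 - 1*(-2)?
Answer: -72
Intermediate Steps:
W(O, w) = -9 (W(O, w) = -11 + 2 = -9)
d = 8 (d = -6*(2/(-4) - 5/6) = -6*(2*(-¼) - 5*⅙) = -6*(-½ - ⅚) = -6*(-4/3) = 8)
d*W(-34, 15) = 8*(-9) = -72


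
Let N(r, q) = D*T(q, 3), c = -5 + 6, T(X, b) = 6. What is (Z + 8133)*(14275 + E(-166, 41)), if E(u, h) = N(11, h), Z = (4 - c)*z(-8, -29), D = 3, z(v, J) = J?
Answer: 115001478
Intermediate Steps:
c = 1
N(r, q) = 18 (N(r, q) = 3*6 = 18)
Z = -87 (Z = (4 - 1*1)*(-29) = (4 - 1)*(-29) = 3*(-29) = -87)
E(u, h) = 18
(Z + 8133)*(14275 + E(-166, 41)) = (-87 + 8133)*(14275 + 18) = 8046*14293 = 115001478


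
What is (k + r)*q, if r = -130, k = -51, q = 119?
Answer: -21539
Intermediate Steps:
(k + r)*q = (-51 - 130)*119 = -181*119 = -21539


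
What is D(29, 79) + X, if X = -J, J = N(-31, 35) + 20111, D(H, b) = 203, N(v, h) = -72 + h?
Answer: -19871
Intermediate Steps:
J = 20074 (J = (-72 + 35) + 20111 = -37 + 20111 = 20074)
X = -20074 (X = -1*20074 = -20074)
D(29, 79) + X = 203 - 20074 = -19871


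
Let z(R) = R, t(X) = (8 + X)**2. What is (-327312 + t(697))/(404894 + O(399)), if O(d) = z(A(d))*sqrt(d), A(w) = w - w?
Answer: 169713/404894 ≈ 0.41915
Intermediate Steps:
A(w) = 0
O(d) = 0 (O(d) = 0*sqrt(d) = 0)
(-327312 + t(697))/(404894 + O(399)) = (-327312 + (8 + 697)**2)/(404894 + 0) = (-327312 + 705**2)/404894 = (-327312 + 497025)*(1/404894) = 169713*(1/404894) = 169713/404894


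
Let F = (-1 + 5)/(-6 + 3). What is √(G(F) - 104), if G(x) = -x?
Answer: 2*I*√231/3 ≈ 10.132*I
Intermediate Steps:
F = -4/3 (F = 4/(-3) = 4*(-⅓) = -4/3 ≈ -1.3333)
√(G(F) - 104) = √(-1*(-4/3) - 104) = √(4/3 - 104) = √(-308/3) = 2*I*√231/3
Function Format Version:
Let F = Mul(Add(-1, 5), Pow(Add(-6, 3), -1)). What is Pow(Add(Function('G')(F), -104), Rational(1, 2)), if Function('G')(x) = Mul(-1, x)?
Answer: Mul(Rational(2, 3), I, Pow(231, Rational(1, 2))) ≈ Mul(10.132, I)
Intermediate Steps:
F = Rational(-4, 3) (F = Mul(4, Pow(-3, -1)) = Mul(4, Rational(-1, 3)) = Rational(-4, 3) ≈ -1.3333)
Pow(Add(Function('G')(F), -104), Rational(1, 2)) = Pow(Add(Mul(-1, Rational(-4, 3)), -104), Rational(1, 2)) = Pow(Add(Rational(4, 3), -104), Rational(1, 2)) = Pow(Rational(-308, 3), Rational(1, 2)) = Mul(Rational(2, 3), I, Pow(231, Rational(1, 2)))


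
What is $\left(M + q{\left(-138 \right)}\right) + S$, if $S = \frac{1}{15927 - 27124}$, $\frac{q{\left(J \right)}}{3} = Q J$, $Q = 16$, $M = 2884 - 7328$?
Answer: $- \frac{123928397}{11197} \approx -11068.0$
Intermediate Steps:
$M = -4444$
$q{\left(J \right)} = 48 J$ ($q{\left(J \right)} = 3 \cdot 16 J = 48 J$)
$S = - \frac{1}{11197}$ ($S = \frac{1}{-11197} = - \frac{1}{11197} \approx -8.931 \cdot 10^{-5}$)
$\left(M + q{\left(-138 \right)}\right) + S = \left(-4444 + 48 \left(-138\right)\right) - \frac{1}{11197} = \left(-4444 - 6624\right) - \frac{1}{11197} = -11068 - \frac{1}{11197} = - \frac{123928397}{11197}$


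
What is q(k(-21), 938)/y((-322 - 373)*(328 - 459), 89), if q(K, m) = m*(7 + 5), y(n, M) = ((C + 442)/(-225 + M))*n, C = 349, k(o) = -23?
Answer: -218688/10288085 ≈ -0.021256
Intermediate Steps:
y(n, M) = 791*n/(-225 + M) (y(n, M) = ((349 + 442)/(-225 + M))*n = (791/(-225 + M))*n = 791*n/(-225 + M))
q(K, m) = 12*m (q(K, m) = m*12 = 12*m)
q(k(-21), 938)/y((-322 - 373)*(328 - 459), 89) = (12*938)/((791*((-322 - 373)*(328 - 459))/(-225 + 89))) = 11256/((791*(-695*(-131))/(-136))) = 11256/((791*91045*(-1/136))) = 11256/(-72016595/136) = 11256*(-136/72016595) = -218688/10288085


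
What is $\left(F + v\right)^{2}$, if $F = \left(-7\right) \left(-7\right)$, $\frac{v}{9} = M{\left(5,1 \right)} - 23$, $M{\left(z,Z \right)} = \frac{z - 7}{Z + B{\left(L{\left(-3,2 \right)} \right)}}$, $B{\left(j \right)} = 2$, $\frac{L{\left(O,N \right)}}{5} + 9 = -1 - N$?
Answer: $26896$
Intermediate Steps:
$L{\left(O,N \right)} = -50 - 5 N$ ($L{\left(O,N \right)} = -45 + 5 \left(-1 - N\right) = -45 - \left(5 + 5 N\right) = -50 - 5 N$)
$M{\left(z,Z \right)} = \frac{-7 + z}{2 + Z}$ ($M{\left(z,Z \right)} = \frac{z - 7}{Z + 2} = \frac{-7 + z}{2 + Z}$)
$v = -213$ ($v = 9 \left(\frac{-7 + 5}{2 + 1} - 23\right) = 9 \left(\frac{1}{3} \left(-2\right) - 23\right) = 9 \left(- \frac{2}{3} - 23\right) = 9 \left(- \frac{71}{3}\right) = -213$)
$F = 49$
$\left(F + v\right)^{2} = \left(49 - 213\right)^{2} = \left(-164\right)^{2} = 26896$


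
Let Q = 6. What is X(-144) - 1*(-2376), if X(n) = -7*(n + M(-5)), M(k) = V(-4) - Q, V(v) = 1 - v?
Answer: 3391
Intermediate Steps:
M(k) = -1 (M(k) = (1 - 1*(-4)) - 1*6 = (1 + 4) - 6 = 5 - 6 = -1)
X(n) = 7 - 7*n (X(n) = -7*(n - 1) = -7*(-1 + n) = 7 - 7*n)
X(-144) - 1*(-2376) = (7 - 7*(-144)) - 1*(-2376) = (7 + 1008) + 2376 = 1015 + 2376 = 3391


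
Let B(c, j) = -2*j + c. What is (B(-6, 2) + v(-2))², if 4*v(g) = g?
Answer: 441/4 ≈ 110.25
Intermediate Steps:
B(c, j) = c - 2*j
v(g) = g/4
(B(-6, 2) + v(-2))² = ((-6 - 2*2) + (¼)*(-2))² = ((-6 - 4) - ½)² = (-10 - ½)² = (-21/2)² = 441/4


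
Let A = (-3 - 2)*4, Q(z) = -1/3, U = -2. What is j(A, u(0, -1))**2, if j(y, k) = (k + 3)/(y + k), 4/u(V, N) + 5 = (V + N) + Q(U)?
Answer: 2025/153664 ≈ 0.013178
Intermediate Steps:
Q(z) = -1/3 (Q(z) = -1*1/3 = -1/3)
u(V, N) = 4/(-16/3 + N + V) (u(V, N) = 4/(-5 + ((V + N) - 1/3)) = 4/(-5 + ((N + V) - 1/3)) = 4/(-5 + (-1/3 + N + V)) = 4/(-16/3 + N + V))
A = -20 (A = -5*4 = -20)
j(y, k) = (3 + k)/(k + y)
j(A, u(0, -1))**2 = ((3 + 12/(-16 + 3*(-1) + 3*0))/(12/(-16 + 3*(-1) + 3*0) - 20))**2 = ((3 + 12/(-16 - 3 + 0))/(12/(-16 - 3 + 0) - 20))**2 = ((3 + 12/(-19))/(12/(-19) - 20))**2 = ((3 + 12*(-1/19))/(12*(-1/19) - 20))**2 = ((3 - 12/19)/(-12/19 - 20))**2 = ((45/19)/(-392/19))**2 = (-19/392*45/19)**2 = (-45/392)**2 = 2025/153664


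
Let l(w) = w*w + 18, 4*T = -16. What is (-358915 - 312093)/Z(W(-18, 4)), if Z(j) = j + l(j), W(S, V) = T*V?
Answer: -335504/129 ≈ -2600.8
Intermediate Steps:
T = -4 (T = (1/4)*(-16) = -4)
l(w) = 18 + w**2 (l(w) = w**2 + 18 = 18 + w**2)
W(S, V) = -4*V
Z(j) = 18 + j + j**2 (Z(j) = j + (18 + j**2) = 18 + j + j**2)
(-358915 - 312093)/Z(W(-18, 4)) = (-358915 - 312093)/(18 - 4*4 + (-4*4)**2) = -671008/(18 - 16 + (-16)**2) = -671008/(18 - 16 + 256) = -671008/258 = -671008*1/258 = -335504/129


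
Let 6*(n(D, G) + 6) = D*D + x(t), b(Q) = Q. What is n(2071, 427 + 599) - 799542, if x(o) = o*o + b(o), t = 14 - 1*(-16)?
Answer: -507317/6 ≈ -84553.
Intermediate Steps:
t = 30 (t = 14 + 16 = 30)
x(o) = o + o**2 (x(o) = o*o + o = o**2 + o = o + o**2)
n(D, G) = 149 + D**2/6 (n(D, G) = -6 + (D*D + 30*(1 + 30))/6 = -6 + (D**2 + 30*31)/6 = -6 + (D**2 + 930)/6 = -6 + (930 + D**2)/6 = -6 + (155 + D**2/6) = 149 + D**2/6)
n(2071, 427 + 599) - 799542 = (149 + (1/6)*2071**2) - 799542 = (149 + (1/6)*4289041) - 799542 = (149 + 4289041/6) - 799542 = 4289935/6 - 799542 = -507317/6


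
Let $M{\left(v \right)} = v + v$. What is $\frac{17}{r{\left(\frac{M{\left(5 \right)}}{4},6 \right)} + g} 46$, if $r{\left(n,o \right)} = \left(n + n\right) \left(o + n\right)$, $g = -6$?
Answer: $\frac{1564}{73} \approx 21.425$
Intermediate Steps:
$M{\left(v \right)} = 2 v$
$r{\left(n,o \right)} = 2 n \left(n + o\right)$
$\frac{17}{r{\left(\frac{M{\left(5 \right)}}{4},6 \right)} + g} 46 = \frac{17}{2 \frac{2 \cdot 5}{4} \left(\frac{2 \cdot 5}{4} + 6\right) - 6} \cdot 46 = \frac{17}{2 \cdot 10 \cdot \frac{1}{4} \left(10 \cdot \frac{1}{4} + 6\right) - 6} \cdot 46 = \frac{17}{2 \cdot \frac{5}{2} \left(\frac{5}{2} + 6\right) - 6} \cdot 46 = \frac{17}{2 \cdot \frac{5}{2} \cdot \frac{17}{2} - 6} \cdot 46 = \frac{17}{\frac{85}{2} - 6} \cdot 46 = \frac{17}{\frac{73}{2}} \cdot 46 = 17 \cdot \frac{2}{73} \cdot 46 = \frac{34}{73} \cdot 46 = \frac{1564}{73}$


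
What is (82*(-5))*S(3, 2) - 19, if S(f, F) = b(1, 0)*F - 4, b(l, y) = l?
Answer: 801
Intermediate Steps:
S(f, F) = -4 + F (S(f, F) = 1*F - 4 = F - 4 = -4 + F)
(82*(-5))*S(3, 2) - 19 = (82*(-5))*(-4 + 2) - 19 = -410*(-2) - 19 = 820 - 19 = 801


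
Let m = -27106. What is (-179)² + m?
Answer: 4935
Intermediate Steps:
(-179)² + m = (-179)² - 27106 = 32041 - 27106 = 4935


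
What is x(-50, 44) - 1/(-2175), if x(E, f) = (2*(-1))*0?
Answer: 1/2175 ≈ 0.00045977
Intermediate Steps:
x(E, f) = 0 (x(E, f) = -2*0 = 0)
x(-50, 44) - 1/(-2175) = 0 - 1/(-2175) = 0 - 1*(-1/2175) = 0 + 1/2175 = 1/2175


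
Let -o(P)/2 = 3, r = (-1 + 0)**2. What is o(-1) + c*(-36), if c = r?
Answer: -42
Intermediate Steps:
r = 1 (r = (-1)**2 = 1)
c = 1
o(P) = -6 (o(P) = -2*3 = -6)
o(-1) + c*(-36) = -6 + 1*(-36) = -6 - 36 = -42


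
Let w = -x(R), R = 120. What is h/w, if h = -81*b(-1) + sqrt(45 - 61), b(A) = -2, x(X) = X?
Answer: -27/20 - I/30 ≈ -1.35 - 0.033333*I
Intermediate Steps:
h = 162 + 4*I (h = -81*(-2) + sqrt(45 - 61) = 162 + sqrt(-16) = 162 + 4*I ≈ 162.0 + 4.0*I)
w = -120 (w = -1*120 = -120)
h/w = (162 + 4*I)/(-120) = (162 + 4*I)*(-1/120) = -27/20 - I/30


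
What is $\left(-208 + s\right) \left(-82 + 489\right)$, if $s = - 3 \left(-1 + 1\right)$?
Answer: $-84656$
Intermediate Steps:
$s = 0$ ($s = \left(-3\right) 0 = 0$)
$\left(-208 + s\right) \left(-82 + 489\right) = \left(-208 + 0\right) \left(-82 + 489\right) = \left(-208\right) 407 = -84656$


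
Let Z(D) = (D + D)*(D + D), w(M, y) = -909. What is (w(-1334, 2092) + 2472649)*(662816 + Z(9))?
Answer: 1639109663600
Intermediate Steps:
Z(D) = 4*D² (Z(D) = (2*D)*(2*D) = 4*D²)
(w(-1334, 2092) + 2472649)*(662816 + Z(9)) = (-909 + 2472649)*(662816 + 4*9²) = 2471740*(662816 + 4*81) = 2471740*(662816 + 324) = 2471740*663140 = 1639109663600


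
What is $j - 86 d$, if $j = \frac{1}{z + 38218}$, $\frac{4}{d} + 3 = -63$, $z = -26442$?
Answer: $\frac{2025505}{388608} \approx 5.2122$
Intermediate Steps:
$d = - \frac{2}{33}$ ($d = \frac{4}{-3 - 63} = \frac{4}{-66} = 4 \left(- \frac{1}{66}\right) = - \frac{2}{33} \approx -0.060606$)
$j = \frac{1}{11776}$ ($j = \frac{1}{-26442 + 38218} = \frac{1}{11776} \approx 8.4918 \cdot 10^{-5}$)
$j - 86 d = \frac{1}{11776} - 86 \left(- \frac{2}{33}\right) = \frac{1}{11776} - - \frac{172}{33} = \frac{1}{11776} + \frac{172}{33} = \frac{2025505}{388608}$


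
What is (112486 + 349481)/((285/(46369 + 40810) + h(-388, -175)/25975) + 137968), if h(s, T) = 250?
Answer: 41844500115627/12497002018513 ≈ 3.3484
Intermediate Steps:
(112486 + 349481)/((285/(46369 + 40810) + h(-388, -175)/25975) + 137968) = (112486 + 349481)/((285/(46369 + 40810) + 250/25975) + 137968) = 461967/((285/87179 + 250*(1/25975)) + 137968) = 461967/((285*(1/87179) + 10/1039) + 137968) = 461967/((285/87179 + 10/1039) + 137968) = 461967/(1167905/90578981 + 137968) = 461967/(12497002018513/90578981) = 461967*(90578981/12497002018513) = 41844500115627/12497002018513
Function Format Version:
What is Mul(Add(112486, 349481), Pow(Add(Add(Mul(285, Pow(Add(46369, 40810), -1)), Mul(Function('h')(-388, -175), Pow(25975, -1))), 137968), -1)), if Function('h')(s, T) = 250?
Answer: Rational(41844500115627, 12497002018513) ≈ 3.3484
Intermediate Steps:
Mul(Add(112486, 349481), Pow(Add(Add(Mul(285, Pow(Add(46369, 40810), -1)), Mul(Function('h')(-388, -175), Pow(25975, -1))), 137968), -1)) = Mul(Add(112486, 349481), Pow(Add(Add(Mul(285, Pow(Add(46369, 40810), -1)), Mul(250, Pow(25975, -1))), 137968), -1)) = Mul(461967, Pow(Add(Add(Mul(285, Pow(87179, -1)), Mul(250, Rational(1, 25975))), 137968), -1)) = Mul(461967, Pow(Add(Add(Mul(285, Rational(1, 87179)), Rational(10, 1039)), 137968), -1)) = Mul(461967, Pow(Add(Add(Rational(285, 87179), Rational(10, 1039)), 137968), -1)) = Mul(461967, Pow(Add(Rational(1167905, 90578981), 137968), -1)) = Mul(461967, Pow(Rational(12497002018513, 90578981), -1)) = Mul(461967, Rational(90578981, 12497002018513)) = Rational(41844500115627, 12497002018513)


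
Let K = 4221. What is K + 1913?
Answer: 6134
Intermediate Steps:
K + 1913 = 4221 + 1913 = 6134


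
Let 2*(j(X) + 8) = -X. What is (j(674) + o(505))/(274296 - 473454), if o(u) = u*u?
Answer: -127340/99579 ≈ -1.2788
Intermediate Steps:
o(u) = u²
j(X) = -8 - X/2 (j(X) = -8 + (-X)/2 = -8 - X/2)
(j(674) + o(505))/(274296 - 473454) = ((-8 - ½*674) + 505²)/(274296 - 473454) = ((-8 - 337) + 255025)/(-199158) = (-345 + 255025)*(-1/199158) = 254680*(-1/199158) = -127340/99579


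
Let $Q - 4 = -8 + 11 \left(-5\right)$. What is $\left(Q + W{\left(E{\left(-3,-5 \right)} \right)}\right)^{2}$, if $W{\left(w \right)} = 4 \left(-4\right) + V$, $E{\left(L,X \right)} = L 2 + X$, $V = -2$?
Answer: $5929$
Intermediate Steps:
$E{\left(L,X \right)} = X + 2 L$ ($E{\left(L,X \right)} = 2 L + X = X + 2 L$)
$W{\left(w \right)} = -18$ ($W{\left(w \right)} = 4 \left(-4\right) - 2 = -16 - 2 = -18$)
$Q = -59$ ($Q = 4 + \left(-8 + 11 \left(-5\right)\right) = 4 - 63 = -59$)
$\left(Q + W{\left(E{\left(-3,-5 \right)} \right)}\right)^{2} = \left(-59 - 18\right)^{2} = \left(-77\right)^{2} = 5929$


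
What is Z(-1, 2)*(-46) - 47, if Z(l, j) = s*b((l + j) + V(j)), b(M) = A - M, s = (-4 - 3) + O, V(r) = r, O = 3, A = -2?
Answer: -967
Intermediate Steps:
s = -4 (s = (-4 - 3) + 3 = -7 + 3 = -4)
b(M) = -2 - M
Z(l, j) = 8 + 4*l + 8*j (Z(l, j) = -4*(-2 - ((l + j) + j)) = -4*(-2 - ((j + l) + j)) = -4*(-2 - (l + 2*j)) = -4*(-2 + (-l - 2*j)) = -4*(-2 - l - 2*j) = 8 + 4*l + 8*j)
Z(-1, 2)*(-46) - 47 = (8 + 4*(-1) + 8*2)*(-46) - 47 = (8 - 4 + 16)*(-46) - 47 = 20*(-46) - 47 = -920 - 47 = -967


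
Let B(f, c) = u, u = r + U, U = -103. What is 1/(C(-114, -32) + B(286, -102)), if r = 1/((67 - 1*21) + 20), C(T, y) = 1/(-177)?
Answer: -3894/401045 ≈ -0.0097096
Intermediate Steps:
C(T, y) = -1/177
r = 1/66 (r = 1/((67 - 21) + 20) = 1/(46 + 20) = 1/66 ≈ 0.015152)
u = -6797/66 (u = 1/66 - 103 = -6797/66 ≈ -102.98)
B(f, c) = -6797/66
1/(C(-114, -32) + B(286, -102)) = 1/(-1/177 - 6797/66) = 1/(-401045/3894) = -3894/401045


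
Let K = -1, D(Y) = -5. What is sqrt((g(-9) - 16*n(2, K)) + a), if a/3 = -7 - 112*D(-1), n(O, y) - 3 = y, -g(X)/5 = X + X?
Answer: sqrt(1717) ≈ 41.437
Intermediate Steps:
g(X) = -10*X (g(X) = -5*(X + X) = -10*X)
n(O, y) = 3 + y
a = 1659 (a = 3*(-7 - 112*(-5)) = 3*(-7 + 560) = 3*553 = 1659)
sqrt((g(-9) - 16*n(2, K)) + a) = sqrt((-10*(-9) - 16*(3 - 1)) + 1659) = sqrt((90 - 16*2) + 1659) = sqrt((90 - 32) + 1659) = sqrt(58 + 1659) = sqrt(1717)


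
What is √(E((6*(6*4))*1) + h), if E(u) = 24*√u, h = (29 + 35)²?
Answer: 4*√274 ≈ 66.212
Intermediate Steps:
h = 4096 (h = 64² = 4096)
√(E((6*(6*4))*1) + h) = √(24*√((6*(6*4))*1) + 4096) = √(24*√((6*24)*1) + 4096) = √(24*√(144*1) + 4096) = √(24*√144 + 4096) = √(24*12 + 4096) = √(288 + 4096) = √4384 = 4*√274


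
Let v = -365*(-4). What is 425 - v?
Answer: -1035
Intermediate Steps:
v = 1460
425 - v = 425 - 1*1460 = 425 - 1460 = -1035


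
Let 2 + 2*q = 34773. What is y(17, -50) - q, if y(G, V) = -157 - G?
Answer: -35119/2 ≈ -17560.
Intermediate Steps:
q = 34771/2 (q = -1 + (½)*34773 = -1 + 34773/2 = 34771/2 ≈ 17386.)
y(17, -50) - q = (-157 - 1*17) - 1*34771/2 = (-157 - 17) - 34771/2 = -174 - 34771/2 = -35119/2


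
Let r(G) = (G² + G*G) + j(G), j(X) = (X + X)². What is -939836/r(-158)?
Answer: -234959/37446 ≈ -6.2746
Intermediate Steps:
j(X) = 4*X² (j(X) = (2*X)² = 4*X²)
r(G) = 6*G² (r(G) = (G² + G*G) + 4*G² = (G² + G²) + 4*G² = 2*G² + 4*G² = 6*G²)
-939836/r(-158) = -939836/(6*(-158)²) = -939836/(6*24964) = -939836/149784 = -939836*1/149784 = -234959/37446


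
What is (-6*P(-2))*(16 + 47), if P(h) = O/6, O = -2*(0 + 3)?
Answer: 378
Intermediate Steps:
O = -6 (O = -2*3 = -6)
P(h) = -1 (P(h) = -6/6 = -6*⅙ = -1)
(-6*P(-2))*(16 + 47) = (-6*(-1))*(16 + 47) = 6*63 = 378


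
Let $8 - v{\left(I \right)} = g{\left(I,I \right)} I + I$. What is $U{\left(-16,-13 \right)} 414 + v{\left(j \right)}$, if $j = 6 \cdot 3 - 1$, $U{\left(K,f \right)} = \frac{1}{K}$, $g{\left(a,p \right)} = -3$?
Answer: $\frac{129}{8} \approx 16.125$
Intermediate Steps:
$j = 17$ ($j = 18 - 1 = 17$)
$v{\left(I \right)} = 8 + 2 I$ ($v{\left(I \right)} = 8 - \left(- 3 I + I\right) = 8 - - 2 I = 8 + 2 I$)
$U{\left(-16,-13 \right)} 414 + v{\left(j \right)} = \frac{1}{-16} \cdot 414 + \left(8 + 2 \cdot 17\right) = \left(- \frac{1}{16}\right) 414 + \left(8 + 34\right) = - \frac{207}{8} + 42 = \frac{129}{8}$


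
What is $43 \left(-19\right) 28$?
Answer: $-22876$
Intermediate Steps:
$43 \left(-19\right) 28 = \left(-817\right) 28 = -22876$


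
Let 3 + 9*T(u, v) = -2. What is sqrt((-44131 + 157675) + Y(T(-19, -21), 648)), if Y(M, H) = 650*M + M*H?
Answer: sqrt(1015406)/3 ≈ 335.89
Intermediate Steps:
T(u, v) = -5/9 (T(u, v) = -1/3 + (1/9)*(-2) = -1/3 - 2/9 = -5/9)
Y(M, H) = 650*M + H*M
sqrt((-44131 + 157675) + Y(T(-19, -21), 648)) = sqrt((-44131 + 157675) - 5*(650 + 648)/9) = sqrt(113544 - 5/9*1298) = sqrt(113544 - 6490/9) = sqrt(1015406/9) = sqrt(1015406)/3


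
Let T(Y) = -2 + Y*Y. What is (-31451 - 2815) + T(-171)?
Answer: -5027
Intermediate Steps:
T(Y) = -2 + Y**2
(-31451 - 2815) + T(-171) = (-31451 - 2815) + (-2 + (-171)**2) = -34266 + (-2 + 29241) = -34266 + 29239 = -5027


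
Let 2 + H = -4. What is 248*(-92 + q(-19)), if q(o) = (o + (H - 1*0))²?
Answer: 132184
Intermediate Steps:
H = -6 (H = -2 - 4 = -6)
q(o) = (-6 + o)² (q(o) = (o + (-6 - 1*0))² = (o + (-6 + 0))² = (o - 6)² = (-6 + o)²)
248*(-92 + q(-19)) = 248*(-92 + (-6 - 19)²) = 248*(-92 + (-25)²) = 248*(-92 + 625) = 248*533 = 132184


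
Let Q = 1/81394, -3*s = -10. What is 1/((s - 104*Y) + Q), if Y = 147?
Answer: -244182/3732240473 ≈ -6.5425e-5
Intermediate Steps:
s = 10/3 (s = -⅓*(-10) = 10/3 ≈ 3.3333)
Q = 1/81394 ≈ 1.2286e-5
1/((s - 104*Y) + Q) = 1/((10/3 - 104*147) + 1/81394) = 1/((10/3 - 15288) + 1/81394) = 1/(-45854/3 + 1/81394) = 1/(-3732240473/244182) = -244182/3732240473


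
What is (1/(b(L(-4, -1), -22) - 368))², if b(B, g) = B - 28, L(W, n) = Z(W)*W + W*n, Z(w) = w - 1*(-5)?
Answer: 1/156816 ≈ 6.3769e-6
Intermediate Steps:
Z(w) = 5 + w (Z(w) = w + 5 = 5 + w)
L(W, n) = W*n + W*(5 + W) (L(W, n) = (5 + W)*W + W*n = W*(5 + W) + W*n = W*n + W*(5 + W))
b(B, g) = -28 + B
(1/(b(L(-4, -1), -22) - 368))² = (1/((-28 - 4*(5 - 4 - 1)) - 368))² = (1/((-28 - 4*0) - 368))² = (1/((-28 + 0) - 368))² = (1/(-28 - 368))² = (1/(-396))² = (-1/396)² = 1/156816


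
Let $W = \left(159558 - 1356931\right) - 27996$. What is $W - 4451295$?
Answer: $-5676664$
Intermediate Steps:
$W = -1225369$ ($W = -1197373 - 27996 = -1225369$)
$W - 4451295 = -1225369 - 4451295 = -5676664$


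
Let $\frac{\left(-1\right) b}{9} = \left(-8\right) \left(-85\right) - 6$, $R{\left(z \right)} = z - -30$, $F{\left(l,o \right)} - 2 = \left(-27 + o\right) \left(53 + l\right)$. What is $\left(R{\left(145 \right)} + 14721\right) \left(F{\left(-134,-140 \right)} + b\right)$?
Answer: $111168848$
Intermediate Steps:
$F{\left(l,o \right)} = 2 + \left(-27 + o\right) \left(53 + l\right)$
$R{\left(z \right)} = 30 + z$ ($R{\left(z \right)} = z + 30 = 30 + z$)
$b = -6066$ ($b = - 9 \left(\left(-8\right) \left(-85\right) - 6\right) = - 9 \left(680 - 6\right) = \left(-9\right) 674 = -6066$)
$\left(R{\left(145 \right)} + 14721\right) \left(F{\left(-134,-140 \right)} + b\right) = \left(\left(30 + 145\right) + 14721\right) \left(\left(-1429 - -3618 + 53 \left(-140\right) - -18760\right) - 6066\right) = \left(175 + 14721\right) \left(\left(-1429 + 3618 - 7420 + 18760\right) - 6066\right) = 14896 \left(13529 - 6066\right) = 14896 \cdot 7463 = 111168848$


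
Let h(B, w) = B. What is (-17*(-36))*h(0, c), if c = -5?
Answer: 0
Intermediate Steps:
(-17*(-36))*h(0, c) = -17*(-36)*0 = 612*0 = 0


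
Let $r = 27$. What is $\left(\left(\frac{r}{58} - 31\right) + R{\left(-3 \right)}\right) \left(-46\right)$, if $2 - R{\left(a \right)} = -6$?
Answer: $\frac{30061}{29} \approx 1036.6$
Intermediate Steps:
$R{\left(a \right)} = 8$ ($R{\left(a \right)} = 2 - -6 = 2 + 6 = 8$)
$\left(\left(\frac{r}{58} - 31\right) + R{\left(-3 \right)}\right) \left(-46\right) = \left(\left(\frac{27}{58} - 31\right) + 8\right) \left(-46\right) = \left(- \frac{1771}{58} + 8\right) \left(-46\right) = \left(- \frac{1307}{58}\right) \left(-46\right) = \frac{30061}{29}$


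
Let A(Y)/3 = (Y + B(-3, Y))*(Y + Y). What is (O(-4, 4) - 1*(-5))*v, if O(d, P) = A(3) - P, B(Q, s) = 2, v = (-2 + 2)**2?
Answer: 0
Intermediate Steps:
v = 0 (v = 0**2 = 0)
A(Y) = 6*Y*(2 + Y) (A(Y) = 3*((Y + 2)*(Y + Y)) = 3*((2 + Y)*(2*Y)) = 3*(2*Y*(2 + Y)) = 6*Y*(2 + Y))
O(d, P) = 90 - P (O(d, P) = 6*3*(2 + 3) - P = 6*3*5 - P = 90 - P)
(O(-4, 4) - 1*(-5))*v = ((90 - 1*4) - 1*(-5))*0 = ((90 - 4) + 5)*0 = (86 + 5)*0 = 91*0 = 0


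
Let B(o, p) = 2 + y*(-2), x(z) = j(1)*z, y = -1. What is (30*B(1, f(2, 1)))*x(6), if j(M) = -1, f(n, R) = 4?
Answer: -720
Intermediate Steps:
x(z) = -z
B(o, p) = 4 (B(o, p) = 2 - 1*(-2) = 2 + 2 = 4)
(30*B(1, f(2, 1)))*x(6) = (30*4)*(-1*6) = 120*(-6) = -720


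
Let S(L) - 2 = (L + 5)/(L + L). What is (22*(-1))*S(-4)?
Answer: -165/4 ≈ -41.250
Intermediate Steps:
S(L) = 2 + (5 + L)/(2*L) (S(L) = 2 + (L + 5)/(L + L) = 2 + (5 + L)/((2*L)) = 2 + (5 + L)*(1/(2*L)) = 2 + (5 + L)/(2*L))
(22*(-1))*S(-4) = (22*(-1))*((5/2)*(1 - 4)/(-4)) = -55*(-1)*(-3)/4 = -22*15/8 = -165/4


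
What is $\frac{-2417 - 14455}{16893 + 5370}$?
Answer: $- \frac{5624}{7421} \approx -0.75785$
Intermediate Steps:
$\frac{-2417 - 14455}{16893 + 5370} = - \frac{16872}{22263} = \left(-16872\right) \frac{1}{22263} = - \frac{5624}{7421}$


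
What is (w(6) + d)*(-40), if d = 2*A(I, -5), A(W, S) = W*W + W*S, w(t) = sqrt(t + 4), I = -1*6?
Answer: -5280 - 40*sqrt(10) ≈ -5406.5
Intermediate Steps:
I = -6
w(t) = sqrt(4 + t)
A(W, S) = W**2 + S*W
d = 132 (d = 2*(-6*(-5 - 6)) = 2*(-6*(-11)) = 2*66 = 132)
(w(6) + d)*(-40) = (sqrt(4 + 6) + 132)*(-40) = (sqrt(10) + 132)*(-40) = (132 + sqrt(10))*(-40) = -5280 - 40*sqrt(10)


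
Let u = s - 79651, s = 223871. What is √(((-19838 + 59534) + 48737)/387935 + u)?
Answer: √21704216138785355/387935 ≈ 379.76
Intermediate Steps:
u = 144220 (u = 223871 - 79651 = 144220)
√(((-19838 + 59534) + 48737)/387935 + u) = √(((-19838 + 59534) + 48737)/387935 + 144220) = √((39696 + 48737)*(1/387935) + 144220) = √(88433*(1/387935) + 144220) = √(88433/387935 + 144220) = √(55948074133/387935) = √21704216138785355/387935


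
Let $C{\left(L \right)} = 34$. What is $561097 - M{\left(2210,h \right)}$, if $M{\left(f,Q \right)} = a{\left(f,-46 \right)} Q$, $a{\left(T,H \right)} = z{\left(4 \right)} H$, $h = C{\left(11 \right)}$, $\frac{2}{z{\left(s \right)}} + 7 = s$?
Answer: $\frac{1680163}{3} \approx 5.6005 \cdot 10^{5}$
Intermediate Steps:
$z{\left(s \right)} = \frac{2}{-7 + s}$
$h = 34$
$a{\left(T,H \right)} = - \frac{2 H}{3}$ ($a{\left(T,H \right)} = \frac{2}{-7 + 4} H = \frac{2}{-3} H = 2 \left(- \frac{1}{3}\right) H = - \frac{2 H}{3}$)
$M{\left(f,Q \right)} = \frac{92 Q}{3}$ ($M{\left(f,Q \right)} = \left(- \frac{2}{3}\right) \left(-46\right) Q = \frac{92 Q}{3}$)
$561097 - M{\left(2210,h \right)} = 561097 - \frac{92}{3} \cdot 34 = 561097 - \frac{3128}{3} = \frac{1680163}{3}$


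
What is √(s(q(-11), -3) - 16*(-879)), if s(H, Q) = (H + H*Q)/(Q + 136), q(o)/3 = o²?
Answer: 3*√27631282/133 ≈ 118.57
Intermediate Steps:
q(o) = 3*o²
s(H, Q) = (H + H*Q)/(136 + Q)
√(s(q(-11), -3) - 16*(-879)) = √((3*(-11)²)*(1 - 3)/(136 - 3) - 16*(-879)) = √((3*121)*(-2)/133 + 14064) = √(363*(1/133)*(-2) + 14064) = √(-726/133 + 14064) = √(1869786/133) = 3*√27631282/133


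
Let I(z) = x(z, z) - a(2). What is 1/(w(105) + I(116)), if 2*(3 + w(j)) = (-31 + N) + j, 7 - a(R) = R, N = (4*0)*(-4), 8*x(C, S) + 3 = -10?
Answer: 8/219 ≈ 0.036530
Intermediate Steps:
x(C, S) = -13/8 (x(C, S) = -3/8 + (⅛)*(-10) = -3/8 - 5/4 = -13/8)
N = 0 (N = 0*(-4) = 0)
a(R) = 7 - R
w(j) = -37/2 + j/2 (w(j) = -3 + ((-31 + 0) + j)/2 = -3 + (-31 + j)/2 = -3 + (-31/2 + j/2) = -37/2 + j/2)
I(z) = -53/8 (I(z) = -13/8 - (7 - 1*2) = -13/8 - (7 - 2) = -13/8 - 1*5 = -13/8 - 5 = -53/8)
1/(w(105) + I(116)) = 1/((-37/2 + (½)*105) - 53/8) = 1/((-37/2 + 105/2) - 53/8) = 1/(34 - 53/8) = 1/(219/8) = 8/219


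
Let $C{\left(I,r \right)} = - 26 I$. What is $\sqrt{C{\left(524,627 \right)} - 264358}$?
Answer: $i \sqrt{277982} \approx 527.24 i$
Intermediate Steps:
$\sqrt{C{\left(524,627 \right)} - 264358} = \sqrt{\left(-26\right) 524 - 264358} = \sqrt{-13624 - 264358} = \sqrt{-277982} = i \sqrt{277982}$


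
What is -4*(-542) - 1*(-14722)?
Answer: 16890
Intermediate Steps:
-4*(-542) - 1*(-14722) = 2168 + 14722 = 16890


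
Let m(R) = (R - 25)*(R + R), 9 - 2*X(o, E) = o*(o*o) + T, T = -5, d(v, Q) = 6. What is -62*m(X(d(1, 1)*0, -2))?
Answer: 15624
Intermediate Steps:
X(o, E) = 7 - o³/2 (X(o, E) = 9/2 - (o*(o*o) - 5)/2 = 9/2 - (o*o² - 5)/2 = 9/2 - (o³ - 5)/2 = 9/2 - (-5 + o³)/2 = 9/2 + (5/2 - o³/2) = 7 - o³/2)
m(R) = 2*R*(-25 + R) (m(R) = (-25 + R)*(2*R) = 2*R*(-25 + R))
-62*m(X(d(1, 1)*0, -2)) = -124*(7 - (6*0)³/2)*(-25 + (7 - (6*0)³/2)) = -124*(7 - ½*0³)*(-25 + (7 - ½*0³)) = -124*(7 - ½*0)*(-25 + (7 - ½*0)) = -124*(7 + 0)*(-25 + (7 + 0)) = -124*7*(-25 + 7) = -124*7*(-18) = -62*(-252) = 15624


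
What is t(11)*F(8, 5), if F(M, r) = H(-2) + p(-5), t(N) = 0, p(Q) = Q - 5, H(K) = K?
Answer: 0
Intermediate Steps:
p(Q) = -5 + Q
F(M, r) = -12 (F(M, r) = -2 + (-5 - 5) = -2 - 10 = -12)
t(11)*F(8, 5) = 0*(-12) = 0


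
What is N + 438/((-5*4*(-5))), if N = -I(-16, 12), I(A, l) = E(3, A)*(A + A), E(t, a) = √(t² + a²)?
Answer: 219/50 + 32*√265 ≈ 525.30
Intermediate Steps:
E(t, a) = √(a² + t²)
I(A, l) = 2*A*√(9 + A²) (I(A, l) = √(A² + 3²)*(A + A) = √(A² + 9)*(2*A) = √(9 + A²)*(2*A) = 2*A*√(9 + A²))
N = 32*√265 (N = -2*(-16)*√(9 + (-16)²) = -2*(-16)*√(9 + 256) = -2*(-16)*√265 = -(-32)*√265 = 32*√265 ≈ 520.92)
N + 438/((-5*4*(-5))) = 32*√265 + 438/((-5*4*(-5))) = 32*√265 + 438/((-20*(-5))) = 32*√265 + 438/100 = 32*√265 + 438*(1/100) = 32*√265 + 219/50 = 219/50 + 32*√265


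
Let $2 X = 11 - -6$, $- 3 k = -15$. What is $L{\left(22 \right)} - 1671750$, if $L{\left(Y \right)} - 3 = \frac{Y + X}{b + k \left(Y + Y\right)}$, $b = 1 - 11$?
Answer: $- \frac{702133679}{420} \approx -1.6717 \cdot 10^{6}$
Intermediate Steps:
$k = 5$ ($k = \left(- \frac{1}{3}\right) \left(-15\right) = 5$)
$b = -10$ ($b = 1 - 11 = -10$)
$X = \frac{17}{2}$ ($X = \frac{11 - -6}{2} = \frac{11 + 6}{2} = \frac{1}{2} \cdot 17 = \frac{17}{2} \approx 8.5$)
$L{\left(Y \right)} = 3 + \frac{\frac{17}{2} + Y}{-10 + 10 Y}$ ($L{\left(Y \right)} = 3 + \frac{Y + \frac{17}{2}}{-10 + 5 \left(Y + Y\right)} = 3 + \frac{\frac{17}{2} + Y}{-10 + 5 \cdot 2 Y} = 3 + \frac{\frac{17}{2} + Y}{-10 + 10 Y}$)
$L{\left(22 \right)} - 1671750 = \frac{-43 + 62 \cdot 22}{20 \left(-1 + 22\right)} - 1671750 = \frac{-43 + 1364}{20 \cdot 21} - 1671750 = \frac{1}{20} \cdot \frac{1}{21} \cdot 1321 - 1671750 = \frac{1321}{420} - 1671750 = - \frac{702133679}{420}$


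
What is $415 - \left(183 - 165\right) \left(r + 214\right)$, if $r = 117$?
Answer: $-5543$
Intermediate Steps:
$415 - \left(183 - 165\right) \left(r + 214\right) = 415 - \left(183 - 165\right) \left(117 + 214\right) = 415 - 18 \cdot 331 = 415 - 5958 = -5543$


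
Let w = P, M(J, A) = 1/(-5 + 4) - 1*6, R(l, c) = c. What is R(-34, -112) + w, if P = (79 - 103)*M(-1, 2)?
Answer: 56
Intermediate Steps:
M(J, A) = -7 (M(J, A) = 1/(-1) - 6 = -1 - 6 = -7)
P = 168 (P = (79 - 103)*(-7) = -24*(-7) = 168)
w = 168
R(-34, -112) + w = -112 + 168 = 56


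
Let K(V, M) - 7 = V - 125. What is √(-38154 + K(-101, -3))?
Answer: I*√38373 ≈ 195.89*I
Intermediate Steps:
K(V, M) = -118 + V (K(V, M) = 7 + (V - 125) = 7 + (-125 + V) = -118 + V)
√(-38154 + K(-101, -3)) = √(-38154 + (-118 - 101)) = √(-38154 - 219) = √(-38373) = I*√38373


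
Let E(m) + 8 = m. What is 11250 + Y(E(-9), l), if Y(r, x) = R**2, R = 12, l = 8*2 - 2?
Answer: 11394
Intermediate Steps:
l = 14 (l = 16 - 2 = 14)
E(m) = -8 + m
Y(r, x) = 144 (Y(r, x) = 12**2 = 144)
11250 + Y(E(-9), l) = 11250 + 144 = 11394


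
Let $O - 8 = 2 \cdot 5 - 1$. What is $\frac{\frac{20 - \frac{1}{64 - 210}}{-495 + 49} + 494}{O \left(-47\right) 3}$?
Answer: $- \frac{10721461}{52027684} \approx -0.20607$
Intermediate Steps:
$O = 17$ ($O = 8 + \left(2 \cdot 5 - 1\right) = 8 + \left(10 - 1\right) = 8 + 9 = 17$)
$\frac{\frac{20 - \frac{1}{64 - 210}}{-495 + 49} + 494}{O \left(-47\right) 3} = \frac{\frac{20 - \frac{1}{64 - 210}}{-495 + 49} + 494}{17 \left(-47\right) 3} = \frac{\frac{20 - \frac{1}{-146}}{-446} + 494}{\left(-799\right) 3} = \frac{\left(20 - - \frac{1}{146}\right) \left(- \frac{1}{446}\right) + 494}{-2397} = \left(\left(20 + \frac{1}{146}\right) \left(- \frac{1}{446}\right) + 494\right) \left(- \frac{1}{2397}\right) = \left(\frac{2921}{146} \left(- \frac{1}{446}\right) + 494\right) \left(- \frac{1}{2397}\right) = \left(- \frac{2921}{65116} + 494\right) \left(- \frac{1}{2397}\right) = \frac{32164383}{65116} \left(- \frac{1}{2397}\right) = - \frac{10721461}{52027684}$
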